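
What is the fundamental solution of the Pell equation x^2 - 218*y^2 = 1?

First expand sqrt(218) as a continued fraction. With x_i = (sqrt(218) + m_i)/d_i and (m_0, d_0) = (0, 1): a_0 = floor(sqrt(218)) = 14, since 14^2 = 196 <= 218 < 225 = 15^2.
Iterate m_{i+1} = d_i*a_i - m_i, d_{i+1} = (218 - m_{i+1}^2)/d_i, a_{i+1} = floor((a_0 + m_{i+1})/d_{i+1}):
  m_1 = 1*14 - 0 = 14, d_1 = (218 - 14^2)/1 = 22/1 = 22, a_1 = floor((14 + 14)/22) = 1.
  m_2 = 22*1 - 14 = 8, d_2 = (218 - 8^2)/22 = 154/22 = 7, a_2 = floor((14 + 8)/7) = 3.
  m_3 = 7*3 - 8 = 13, d_3 = (218 - 13^2)/7 = 49/7 = 7, a_3 = floor((14 + 13)/7) = 3.
  m_4 = 7*3 - 13 = 8, d_4 = (218 - 8^2)/7 = 154/7 = 22, a_4 = floor((14 + 8)/22) = 1.
  m_5 = 22*1 - 8 = 14, d_5 = (218 - 14^2)/22 = 22/22 = 1, a_5 = floor((14 + 14)/1) = 28.
  m_6 = 1*28 - 14 = 14, d_6 = (218 - 14^2)/1 = 22/1 = 22: (m_6, d_6) = (m_1, d_1) = (14, 22), so from here the quotients repeat a_1, ..., a_5; the period length is 5.
So sqrt(218) = [14; (1, 3, 3, 1, 28)] with period length k = 5.
k is odd, so (p_{k-1}, q_{k-1}) only solves x^2 - 218y^2 = -1 and the fundamental solution of x^2 - 218y^2 = 1 is (p_{2k-1}, q_{2k-1}) = (p_9, q_9); compute convergents through index 9, running through the period twice.
Convergents (p_i = a_i*p_{i-1} + p_{i-2}, q_i = a_i*q_{i-1} + q_{i-2} with p_{-2}=0, p_{-1}=1, q_{-2}=1, q_{-1}=0):
  i=0: a_0=14, p_0 = 14*1 + 0 = 14, q_0 = 14*0 + 1 = 1.
  i=1: a_1=1, p_1 = 1*14 + 1 = 15, q_1 = 1*1 + 0 = 1.
  i=2: a_2=3, p_2 = 3*15 + 14 = 59, q_2 = 3*1 + 1 = 4.
  i=3: a_3=3, p_3 = 3*59 + 15 = 192, q_3 = 3*4 + 1 = 13.
  i=4: a_4=1, p_4 = 1*192 + 59 = 251, q_4 = 1*13 + 4 = 17.
  i=5: a_5=28, p_5 = 28*251 + 192 = 7220, q_5 = 28*17 + 13 = 489.
  i=6: a_6=1, p_6 = 1*7220 + 251 = 7471, q_6 = 1*489 + 17 = 506.
  i=7: a_7=3, p_7 = 3*7471 + 7220 = 29633, q_7 = 3*506 + 489 = 2007.
  i=8: a_8=3, p_8 = 3*29633 + 7471 = 96370, q_8 = 3*2007 + 506 = 6527.
  i=9: a_9=1, p_9 = 1*96370 + 29633 = 126003, q_9 = 1*6527 + 2007 = 8534.
Indeed p_4^2 - 218*q_4^2 = 63001 - 63002 = -1, not +1.
Check: 126003^2 - 218*8534^2 = 15876756009 - 15876756008 = 1, so (x, y) = (126003, 8534) solves the equation, and by the theorem it is the least positive solution.

(x, y) = (126003, 8534)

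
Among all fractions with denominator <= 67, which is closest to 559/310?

110/61

Expand x = 559/310 as a continued fraction with the Euclidean algorithm:
  559 = 1*310 + 249, so a_0 = 1.
  310 = 1*249 + 61, so a_1 = 1.
  249 = 4*61 + 5, so a_2 = 4.
  61 = 12*5 + 1, so a_3 = 12.
  5 = 5*1 + 0, so a_4 = 5.
so x = [1; 1, 4, 12, 5].
Convergents (p_i = a_i*p_{i-1} + p_{i-2}, q_i = a_i*q_{i-1} + q_{i-2} with p_{-2}=0, p_{-1}=1, q_{-2}=1, q_{-1}=0), until the denominator exceeds 67:
  i=0: a_0=1, p_0 = 1*1 + 0 = 1, q_0 = 1*0 + 1 = 1.
  i=1: a_1=1, p_1 = 1*1 + 1 = 2, q_1 = 1*1 + 0 = 1.
  i=2: a_2=4, p_2 = 4*2 + 1 = 9, q_2 = 4*1 + 1 = 5.
  i=3: a_3=12, p_3 = 12*9 + 2 = 110, q_3 = 12*5 + 1 = 61.
  i=4: a_4=5, p_4 = 5*110 + 9 = 559, q_4 = 5*61 + 5 = 310.
q_4 = 310 > 67, so the last convergent with denominator <= 67 is p_3/q_3 = 110/61.
The closest fraction with denominator <= 67 is either p_3/q_3 or the intermediate fraction (k*p_3 + p_2)/(k*q_3 + q_2) with the largest k >= 1 whose denominator stays <= 67; these approach x as k grows, and every other convergent or intermediate fraction in range is farther away.
Largest k: floor((67 - q_2)/q_3) = floor((67 - 5)/61) = 1.
That gives (1*110 + 9)/(1*61 + 5) = 119/66.
Compare the errors: |x - 110/61| = |559*61 - 110*310|/(310*61) = 1/18910, and |x - 119/66| = |559*66 - 119*310|/(310*66) = 4/20460.
Cross-multiplying, 1*20460 = 20460 < 75640 = 4*18910, so 1/18910 is smaller: the convergent 110/61 is closer to x than 119/66.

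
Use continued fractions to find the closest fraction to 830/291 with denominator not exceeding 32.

Expand x = 830/291 as a continued fraction with the Euclidean algorithm:
  830 = 2*291 + 248, so a_0 = 2.
  291 = 1*248 + 43, so a_1 = 1.
  248 = 5*43 + 33, so a_2 = 5.
  43 = 1*33 + 10, so a_3 = 1.
  33 = 3*10 + 3, so a_4 = 3.
  10 = 3*3 + 1, so a_5 = 3.
  3 = 3*1 + 0, so a_6 = 3.
so x = [2; 1, 5, 1, 3, 3, 3].
Convergents (p_i = a_i*p_{i-1} + p_{i-2}, q_i = a_i*q_{i-1} + q_{i-2} with p_{-2}=0, p_{-1}=1, q_{-2}=1, q_{-1}=0), until the denominator exceeds 32:
  i=0: a_0=2, p_0 = 2*1 + 0 = 2, q_0 = 2*0 + 1 = 1.
  i=1: a_1=1, p_1 = 1*2 + 1 = 3, q_1 = 1*1 + 0 = 1.
  i=2: a_2=5, p_2 = 5*3 + 2 = 17, q_2 = 5*1 + 1 = 6.
  i=3: a_3=1, p_3 = 1*17 + 3 = 20, q_3 = 1*6 + 1 = 7.
  i=4: a_4=3, p_4 = 3*20 + 17 = 77, q_4 = 3*7 + 6 = 27.
  i=5: a_5=3, p_5 = 3*77 + 20 = 251, q_5 = 3*27 + 7 = 88.
q_5 = 88 > 32, so the last convergent with denominator <= 32 is p_4/q_4 = 77/27.
The closest fraction with denominator <= 32 is either p_4/q_4 or the intermediate fraction (k*p_4 + p_3)/(k*q_4 + q_3) with the largest k >= 1 whose denominator stays <= 32; these approach x as k grows, and every other convergent or intermediate fraction in range is farther away.
Largest k: floor((32 - q_3)/q_4) = floor((32 - 7)/27) = 0.
Since k = 0, no intermediate fraction beyond p_4/q_4 has denominator <= 32, so the convergent 77/27 is the closest (its error is |830*27 - 77*291|/(291*27) = 3/7857).

77/27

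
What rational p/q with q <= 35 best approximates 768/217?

Expand x = 768/217 as a continued fraction with the Euclidean algorithm:
  768 = 3*217 + 117, so a_0 = 3.
  217 = 1*117 + 100, so a_1 = 1.
  117 = 1*100 + 17, so a_2 = 1.
  100 = 5*17 + 15, so a_3 = 5.
  17 = 1*15 + 2, so a_4 = 1.
  15 = 7*2 + 1, so a_5 = 7.
  2 = 2*1 + 0, so a_6 = 2.
so x = [3; 1, 1, 5, 1, 7, 2].
Convergents (p_i = a_i*p_{i-1} + p_{i-2}, q_i = a_i*q_{i-1} + q_{i-2} with p_{-2}=0, p_{-1}=1, q_{-2}=1, q_{-1}=0), until the denominator exceeds 35:
  i=0: a_0=3, p_0 = 3*1 + 0 = 3, q_0 = 3*0 + 1 = 1.
  i=1: a_1=1, p_1 = 1*3 + 1 = 4, q_1 = 1*1 + 0 = 1.
  i=2: a_2=1, p_2 = 1*4 + 3 = 7, q_2 = 1*1 + 1 = 2.
  i=3: a_3=5, p_3 = 5*7 + 4 = 39, q_3 = 5*2 + 1 = 11.
  i=4: a_4=1, p_4 = 1*39 + 7 = 46, q_4 = 1*11 + 2 = 13.
  i=5: a_5=7, p_5 = 7*46 + 39 = 361, q_5 = 7*13 + 11 = 102.
q_5 = 102 > 35, so the last convergent with denominator <= 35 is p_4/q_4 = 46/13.
The closest fraction with denominator <= 35 is either p_4/q_4 or the intermediate fraction (k*p_4 + p_3)/(k*q_4 + q_3) with the largest k >= 1 whose denominator stays <= 35; these approach x as k grows, and every other convergent or intermediate fraction in range is farther away.
Largest k: floor((35 - q_3)/q_4) = floor((35 - 11)/13) = 1.
That gives (1*46 + 39)/(1*13 + 11) = 85/24.
Compare the errors: |x - 46/13| = |768*13 - 46*217|/(217*13) = 2/2821, and |x - 85/24| = |768*24 - 85*217|/(217*24) = 13/5208.
Cross-multiplying, 2*5208 = 10416 < 36673 = 13*2821, so 2/2821 is smaller: the convergent 46/13 is closer to x than 85/24.

46/13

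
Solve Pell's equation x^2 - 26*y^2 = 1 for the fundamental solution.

First expand sqrt(26) as a continued fraction. With x_i = (sqrt(26) + m_i)/d_i and (m_0, d_0) = (0, 1): a_0 = floor(sqrt(26)) = 5, since 5^2 = 25 <= 26 < 36 = 6^2.
Iterate m_{i+1} = d_i*a_i - m_i, d_{i+1} = (26 - m_{i+1}^2)/d_i, a_{i+1} = floor((a_0 + m_{i+1})/d_{i+1}):
  m_1 = 1*5 - 0 = 5, d_1 = (26 - 5^2)/1 = 1/1 = 1, a_1 = floor((5 + 5)/1) = 10.
  m_2 = 1*10 - 5 = 5, d_2 = (26 - 5^2)/1 = 1/1 = 1: (m_2, d_2) = (m_1, d_1) = (5, 1), so from here the quotient a_1 repeats; the period length is 1.
So sqrt(26) = [5; (10)] with period length k = 1.
k is odd, so (p_{k-1}, q_{k-1}) only solves x^2 - 26y^2 = -1 and the fundamental solution of x^2 - 26y^2 = 1 is (p_{2k-1}, q_{2k-1}) = (p_1, q_1); compute convergents through index 1, running through the period twice.
Convergents (p_i = a_i*p_{i-1} + p_{i-2}, q_i = a_i*q_{i-1} + q_{i-2} with p_{-2}=0, p_{-1}=1, q_{-2}=1, q_{-1}=0):
  i=0: a_0=5, p_0 = 5*1 + 0 = 5, q_0 = 5*0 + 1 = 1.
  i=1: a_1=10, p_1 = 10*5 + 1 = 51, q_1 = 10*1 + 0 = 10.
Indeed p_0^2 - 26*q_0^2 = 25 - 26 = -1, not +1.
Check: 51^2 - 26*10^2 = 2601 - 2600 = 1, so (x, y) = (51, 10) solves the equation, and by the theorem it is the least positive solution.

(x, y) = (51, 10)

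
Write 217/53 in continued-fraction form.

Run the Euclidean algorithm on 217 and 53; the successive quotients are the partial quotients a_0, a_1, ... (each step inverts the fractional part left over by the previous one):
  217 = 4*53 + 5, so a_0 = 4.
  53 = 10*5 + 3, so a_1 = 10.
  5 = 1*3 + 2, so a_2 = 1.
  3 = 1*2 + 1, so a_3 = 1.
  2 = 2*1 + 0, so a_4 = 2.
The remainder reaches 0 after 5 divisions, so the expansion has 5 partial quotients, read off in order.

[4; 10, 1, 1, 2]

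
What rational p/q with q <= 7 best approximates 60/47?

9/7

Expand x = 60/47 as a continued fraction with the Euclidean algorithm:
  60 = 1*47 + 13, so a_0 = 1.
  47 = 3*13 + 8, so a_1 = 3.
  13 = 1*8 + 5, so a_2 = 1.
  8 = 1*5 + 3, so a_3 = 1.
  5 = 1*3 + 2, so a_4 = 1.
  3 = 1*2 + 1, so a_5 = 1.
  2 = 2*1 + 0, so a_6 = 2.
so x = [1; 3, 1, 1, 1, 1, 2].
Convergents (p_i = a_i*p_{i-1} + p_{i-2}, q_i = a_i*q_{i-1} + q_{i-2} with p_{-2}=0, p_{-1}=1, q_{-2}=1, q_{-1}=0), until the denominator exceeds 7:
  i=0: a_0=1, p_0 = 1*1 + 0 = 1, q_0 = 1*0 + 1 = 1.
  i=1: a_1=3, p_1 = 3*1 + 1 = 4, q_1 = 3*1 + 0 = 3.
  i=2: a_2=1, p_2 = 1*4 + 1 = 5, q_2 = 1*3 + 1 = 4.
  i=3: a_3=1, p_3 = 1*5 + 4 = 9, q_3 = 1*4 + 3 = 7.
  i=4: a_4=1, p_4 = 1*9 + 5 = 14, q_4 = 1*7 + 4 = 11.
q_4 = 11 > 7, so the last convergent with denominator <= 7 is p_3/q_3 = 9/7.
The closest fraction with denominator <= 7 is either p_3/q_3 or the intermediate fraction (k*p_3 + p_2)/(k*q_3 + q_2) with the largest k >= 1 whose denominator stays <= 7; these approach x as k grows, and every other convergent or intermediate fraction in range is farther away.
Largest k: floor((7 - q_2)/q_3) = floor((7 - 4)/7) = 0.
Since k = 0, no intermediate fraction beyond p_3/q_3 has denominator <= 7, so the convergent 9/7 is the closest (its error is |60*7 - 9*47|/(47*7) = 3/329).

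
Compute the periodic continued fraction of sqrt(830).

[28; (1, 4, 3, 1, 10, 1, 3, 4, 1, 56)]

Write x_i = (sqrt(830) + m_i)/d_i with (m_0, d_0) = (0, 1). a_0 = floor(sqrt(830)) = 28, since 28^2 = 784 <= 830 < 841 = 29^2.
Iterate m_{i+1} = d_i*a_i - m_i, d_{i+1} = (830 - m_{i+1}^2)/d_i, a_{i+1} = floor((a_0 + m_{i+1})/d_{i+1}):
  m_1 = 1*28 - 0 = 28, d_1 = (830 - 28^2)/1 = 46/1 = 46, a_1 = floor((28 + 28)/46) = 1.
  m_2 = 46*1 - 28 = 18, d_2 = (830 - 18^2)/46 = 506/46 = 11, a_2 = floor((28 + 18)/11) = 4.
  m_3 = 11*4 - 18 = 26, d_3 = (830 - 26^2)/11 = 154/11 = 14, a_3 = floor((28 + 26)/14) = 3.
  m_4 = 14*3 - 26 = 16, d_4 = (830 - 16^2)/14 = 574/14 = 41, a_4 = floor((28 + 16)/41) = 1.
  m_5 = 41*1 - 16 = 25, d_5 = (830 - 25^2)/41 = 205/41 = 5, a_5 = floor((28 + 25)/5) = 10.
  m_6 = 5*10 - 25 = 25, d_6 = (830 - 25^2)/5 = 205/5 = 41, a_6 = floor((28 + 25)/41) = 1.
  m_7 = 41*1 - 25 = 16, d_7 = (830 - 16^2)/41 = 574/41 = 14, a_7 = floor((28 + 16)/14) = 3.
  m_8 = 14*3 - 16 = 26, d_8 = (830 - 26^2)/14 = 154/14 = 11, a_8 = floor((28 + 26)/11) = 4.
  m_9 = 11*4 - 26 = 18, d_9 = (830 - 18^2)/11 = 506/11 = 46, a_9 = floor((28 + 18)/46) = 1.
  m_10 = 46*1 - 18 = 28, d_10 = (830 - 28^2)/46 = 46/46 = 1, a_10 = floor((28 + 28)/1) = 56.
  m_11 = 1*56 - 28 = 28, d_11 = (830 - 28^2)/1 = 46/1 = 46: (m_11, d_11) = (m_1, d_1) = (28, 46), so from here the quotients repeat a_1, ..., a_10; the period length is 10.
Hence the expansion of sqrt(830) is a_0 = 28 followed by the repeating block 1, 4, 3, 1, 10, 1, 3, 4, 1, 56 (period 10).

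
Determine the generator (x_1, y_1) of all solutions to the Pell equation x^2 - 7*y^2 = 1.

(x, y) = (8, 3)

First expand sqrt(7) as a continued fraction. With x_i = (sqrt(7) + m_i)/d_i and (m_0, d_0) = (0, 1): a_0 = floor(sqrt(7)) = 2, since 2^2 = 4 <= 7 < 9 = 3^2.
Iterate m_{i+1} = d_i*a_i - m_i, d_{i+1} = (7 - m_{i+1}^2)/d_i, a_{i+1} = floor((a_0 + m_{i+1})/d_{i+1}):
  m_1 = 1*2 - 0 = 2, d_1 = (7 - 2^2)/1 = 3/1 = 3, a_1 = floor((2 + 2)/3) = 1.
  m_2 = 3*1 - 2 = 1, d_2 = (7 - 1^2)/3 = 6/3 = 2, a_2 = floor((2 + 1)/2) = 1.
  m_3 = 2*1 - 1 = 1, d_3 = (7 - 1^2)/2 = 6/2 = 3, a_3 = floor((2 + 1)/3) = 1.
  m_4 = 3*1 - 1 = 2, d_4 = (7 - 2^2)/3 = 3/3 = 1, a_4 = floor((2 + 2)/1) = 4.
  m_5 = 1*4 - 2 = 2, d_5 = (7 - 2^2)/1 = 3/1 = 3: (m_5, d_5) = (m_1, d_1) = (2, 3), so from here the quotients repeat a_1, ..., a_4; the period length is 4.
So sqrt(7) = [2; (1, 1, 1, 4)] with period length k = 4.
k is even, so the fundamental solution of x^2 - 7y^2 = 1 is (p_{k-1}, q_{k-1}) = (p_3, q_3); compute convergents through index 3.
Convergents (p_i = a_i*p_{i-1} + p_{i-2}, q_i = a_i*q_{i-1} + q_{i-2} with p_{-2}=0, p_{-1}=1, q_{-2}=1, q_{-1}=0):
  i=0: a_0=2, p_0 = 2*1 + 0 = 2, q_0 = 2*0 + 1 = 1.
  i=1: a_1=1, p_1 = 1*2 + 1 = 3, q_1 = 1*1 + 0 = 1.
  i=2: a_2=1, p_2 = 1*3 + 2 = 5, q_2 = 1*1 + 1 = 2.
  i=3: a_3=1, p_3 = 1*5 + 3 = 8, q_3 = 1*2 + 1 = 3.
Check: 8^2 - 7*3^2 = 64 - 63 = 1, so (x, y) = (8, 3) solves the equation, and by the theorem it is the least positive solution.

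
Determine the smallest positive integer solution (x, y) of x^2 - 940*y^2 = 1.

(x, y) = (4231, 138)

First expand sqrt(940) as a continued fraction. With x_i = (sqrt(940) + m_i)/d_i and (m_0, d_0) = (0, 1): a_0 = floor(sqrt(940)) = 30, since 30^2 = 900 <= 940 < 961 = 31^2.
Iterate m_{i+1} = d_i*a_i - m_i, d_{i+1} = (940 - m_{i+1}^2)/d_i, a_{i+1} = floor((a_0 + m_{i+1})/d_{i+1}):
  m_1 = 1*30 - 0 = 30, d_1 = (940 - 30^2)/1 = 40/1 = 40, a_1 = floor((30 + 30)/40) = 1.
  m_2 = 40*1 - 30 = 10, d_2 = (940 - 10^2)/40 = 840/40 = 21, a_2 = floor((30 + 10)/21) = 1.
  m_3 = 21*1 - 10 = 11, d_3 = (940 - 11^2)/21 = 819/21 = 39, a_3 = floor((30 + 11)/39) = 1.
  m_4 = 39*1 - 11 = 28, d_4 = (940 - 28^2)/39 = 156/39 = 4, a_4 = floor((30 + 28)/4) = 14.
  m_5 = 4*14 - 28 = 28, d_5 = (940 - 28^2)/4 = 156/4 = 39, a_5 = floor((30 + 28)/39) = 1.
  m_6 = 39*1 - 28 = 11, d_6 = (940 - 11^2)/39 = 819/39 = 21, a_6 = floor((30 + 11)/21) = 1.
  m_7 = 21*1 - 11 = 10, d_7 = (940 - 10^2)/21 = 840/21 = 40, a_7 = floor((30 + 10)/40) = 1.
  m_8 = 40*1 - 10 = 30, d_8 = (940 - 30^2)/40 = 40/40 = 1, a_8 = floor((30 + 30)/1) = 60.
  m_9 = 1*60 - 30 = 30, d_9 = (940 - 30^2)/1 = 40/1 = 40: (m_9, d_9) = (m_1, d_1) = (30, 40), so from here the quotients repeat a_1, ..., a_8; the period length is 8.
So sqrt(940) = [30; (1, 1, 1, 14, 1, 1, 1, 60)] with period length k = 8.
k is even, so the fundamental solution of x^2 - 940y^2 = 1 is (p_{k-1}, q_{k-1}) = (p_7, q_7); compute convergents through index 7.
Convergents (p_i = a_i*p_{i-1} + p_{i-2}, q_i = a_i*q_{i-1} + q_{i-2} with p_{-2}=0, p_{-1}=1, q_{-2}=1, q_{-1}=0):
  i=0: a_0=30, p_0 = 30*1 + 0 = 30, q_0 = 30*0 + 1 = 1.
  i=1: a_1=1, p_1 = 1*30 + 1 = 31, q_1 = 1*1 + 0 = 1.
  i=2: a_2=1, p_2 = 1*31 + 30 = 61, q_2 = 1*1 + 1 = 2.
  i=3: a_3=1, p_3 = 1*61 + 31 = 92, q_3 = 1*2 + 1 = 3.
  i=4: a_4=14, p_4 = 14*92 + 61 = 1349, q_4 = 14*3 + 2 = 44.
  i=5: a_5=1, p_5 = 1*1349 + 92 = 1441, q_5 = 1*44 + 3 = 47.
  i=6: a_6=1, p_6 = 1*1441 + 1349 = 2790, q_6 = 1*47 + 44 = 91.
  i=7: a_7=1, p_7 = 1*2790 + 1441 = 4231, q_7 = 1*91 + 47 = 138.
Check: 4231^2 - 940*138^2 = 17901361 - 17901360 = 1, so (x, y) = (4231, 138) solves the equation, and by the theorem it is the least positive solution.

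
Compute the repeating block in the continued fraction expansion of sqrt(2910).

[53; (1, 16, 1, 106)]

Write x_i = (sqrt(2910) + m_i)/d_i with (m_0, d_0) = (0, 1). a_0 = floor(sqrt(2910)) = 53, since 53^2 = 2809 <= 2910 < 2916 = 54^2.
Iterate m_{i+1} = d_i*a_i - m_i, d_{i+1} = (2910 - m_{i+1}^2)/d_i, a_{i+1} = floor((a_0 + m_{i+1})/d_{i+1}):
  m_1 = 1*53 - 0 = 53, d_1 = (2910 - 53^2)/1 = 101/1 = 101, a_1 = floor((53 + 53)/101) = 1.
  m_2 = 101*1 - 53 = 48, d_2 = (2910 - 48^2)/101 = 606/101 = 6, a_2 = floor((53 + 48)/6) = 16.
  m_3 = 6*16 - 48 = 48, d_3 = (2910 - 48^2)/6 = 606/6 = 101, a_3 = floor((53 + 48)/101) = 1.
  m_4 = 101*1 - 48 = 53, d_4 = (2910 - 53^2)/101 = 101/101 = 1, a_4 = floor((53 + 53)/1) = 106.
  m_5 = 1*106 - 53 = 53, d_5 = (2910 - 53^2)/1 = 101/1 = 101: (m_5, d_5) = (m_1, d_1) = (53, 101), so from here the quotients repeat a_1, ..., a_4; the period length is 4.
Hence the expansion of sqrt(2910) is a_0 = 53 followed by the repeating block 1, 16, 1, 106 (period 4).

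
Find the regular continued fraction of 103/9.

Run the Euclidean algorithm on 103 and 9; the successive quotients are the partial quotients a_0, a_1, ... (each step inverts the fractional part left over by the previous one):
  103 = 11*9 + 4, so a_0 = 11.
  9 = 2*4 + 1, so a_1 = 2.
  4 = 4*1 + 0, so a_2 = 4.
The remainder reaches 0 after 3 divisions, so the expansion has 3 partial quotients, read off in order.

[11; 2, 4]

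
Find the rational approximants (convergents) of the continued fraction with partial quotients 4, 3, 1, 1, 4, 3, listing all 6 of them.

4/1, 13/3, 17/4, 30/7, 137/32, 441/103

Using the convergent recurrence p_i = a_i*p_{i-1} + p_{i-2}, q_i = a_i*q_{i-1} + q_{i-2} with p_{-2}=0, p_{-1}=1, q_{-2}=1, q_{-1}=0:
  i=0: a_0=4, p_0 = 4*1 + 0 = 4, q_0 = 4*0 + 1 = 1.
  i=1: a_1=3, p_1 = 3*4 + 1 = 13, q_1 = 3*1 + 0 = 3.
  i=2: a_2=1, p_2 = 1*13 + 4 = 17, q_2 = 1*3 + 1 = 4.
  i=3: a_3=1, p_3 = 1*17 + 13 = 30, q_3 = 1*4 + 3 = 7.
  i=4: a_4=4, p_4 = 4*30 + 17 = 137, q_4 = 4*7 + 4 = 32.
  i=5: a_5=3, p_5 = 3*137 + 30 = 441, q_5 = 3*32 + 7 = 103.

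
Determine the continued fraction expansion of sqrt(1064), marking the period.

Write x_i = (sqrt(1064) + m_i)/d_i with (m_0, d_0) = (0, 1). a_0 = floor(sqrt(1064)) = 32, since 32^2 = 1024 <= 1064 < 1089 = 33^2.
Iterate m_{i+1} = d_i*a_i - m_i, d_{i+1} = (1064 - m_{i+1}^2)/d_i, a_{i+1} = floor((a_0 + m_{i+1})/d_{i+1}):
  m_1 = 1*32 - 0 = 32, d_1 = (1064 - 32^2)/1 = 40/1 = 40, a_1 = floor((32 + 32)/40) = 1.
  m_2 = 40*1 - 32 = 8, d_2 = (1064 - 8^2)/40 = 1000/40 = 25, a_2 = floor((32 + 8)/25) = 1.
  m_3 = 25*1 - 8 = 17, d_3 = (1064 - 17^2)/25 = 775/25 = 31, a_3 = floor((32 + 17)/31) = 1.
  m_4 = 31*1 - 17 = 14, d_4 = (1064 - 14^2)/31 = 868/31 = 28, a_4 = floor((32 + 14)/28) = 1.
  m_5 = 28*1 - 14 = 14, d_5 = (1064 - 14^2)/28 = 868/28 = 31, a_5 = floor((32 + 14)/31) = 1.
  m_6 = 31*1 - 14 = 17, d_6 = (1064 - 17^2)/31 = 775/31 = 25, a_6 = floor((32 + 17)/25) = 1.
  m_7 = 25*1 - 17 = 8, d_7 = (1064 - 8^2)/25 = 1000/25 = 40, a_7 = floor((32 + 8)/40) = 1.
  m_8 = 40*1 - 8 = 32, d_8 = (1064 - 32^2)/40 = 40/40 = 1, a_8 = floor((32 + 32)/1) = 64.
  m_9 = 1*64 - 32 = 32, d_9 = (1064 - 32^2)/1 = 40/1 = 40: (m_9, d_9) = (m_1, d_1) = (32, 40), so from here the quotients repeat a_1, ..., a_8; the period length is 8.
Hence the expansion of sqrt(1064) is a_0 = 32 followed by the repeating block 1, 1, 1, 1, 1, 1, 1, 64 (period 8).

[32; (1, 1, 1, 1, 1, 1, 1, 64)]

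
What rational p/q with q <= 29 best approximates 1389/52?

Expand x = 1389/52 as a continued fraction with the Euclidean algorithm:
  1389 = 26*52 + 37, so a_0 = 26.
  52 = 1*37 + 15, so a_1 = 1.
  37 = 2*15 + 7, so a_2 = 2.
  15 = 2*7 + 1, so a_3 = 2.
  7 = 7*1 + 0, so a_4 = 7.
so x = [26; 1, 2, 2, 7].
Convergents (p_i = a_i*p_{i-1} + p_{i-2}, q_i = a_i*q_{i-1} + q_{i-2} with p_{-2}=0, p_{-1}=1, q_{-2}=1, q_{-1}=0), until the denominator exceeds 29:
  i=0: a_0=26, p_0 = 26*1 + 0 = 26, q_0 = 26*0 + 1 = 1.
  i=1: a_1=1, p_1 = 1*26 + 1 = 27, q_1 = 1*1 + 0 = 1.
  i=2: a_2=2, p_2 = 2*27 + 26 = 80, q_2 = 2*1 + 1 = 3.
  i=3: a_3=2, p_3 = 2*80 + 27 = 187, q_3 = 2*3 + 1 = 7.
  i=4: a_4=7, p_4 = 7*187 + 80 = 1389, q_4 = 7*7 + 3 = 52.
q_4 = 52 > 29, so the last convergent with denominator <= 29 is p_3/q_3 = 187/7.
The closest fraction with denominator <= 29 is either p_3/q_3 or the intermediate fraction (k*p_3 + p_2)/(k*q_3 + q_2) with the largest k >= 1 whose denominator stays <= 29; these approach x as k grows, and every other convergent or intermediate fraction in range is farther away.
Largest k: floor((29 - q_2)/q_3) = floor((29 - 3)/7) = 3.
That gives (3*187 + 80)/(3*7 + 3) = 641/24.
Compare the errors: |x - 187/7| = |1389*7 - 187*52|/(52*7) = 1/364, and |x - 641/24| = |1389*24 - 641*52|/(52*24) = 4/1248.
Cross-multiplying, 1*1248 = 1248 < 1456 = 4*364, so 1/364 is smaller: the convergent 187/7 is closer to x than 641/24.

187/7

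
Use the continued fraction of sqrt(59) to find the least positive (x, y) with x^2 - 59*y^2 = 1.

First expand sqrt(59) as a continued fraction. With x_i = (sqrt(59) + m_i)/d_i and (m_0, d_0) = (0, 1): a_0 = floor(sqrt(59)) = 7, since 7^2 = 49 <= 59 < 64 = 8^2.
Iterate m_{i+1} = d_i*a_i - m_i, d_{i+1} = (59 - m_{i+1}^2)/d_i, a_{i+1} = floor((a_0 + m_{i+1})/d_{i+1}):
  m_1 = 1*7 - 0 = 7, d_1 = (59 - 7^2)/1 = 10/1 = 10, a_1 = floor((7 + 7)/10) = 1.
  m_2 = 10*1 - 7 = 3, d_2 = (59 - 3^2)/10 = 50/10 = 5, a_2 = floor((7 + 3)/5) = 2.
  m_3 = 5*2 - 3 = 7, d_3 = (59 - 7^2)/5 = 10/5 = 2, a_3 = floor((7 + 7)/2) = 7.
  m_4 = 2*7 - 7 = 7, d_4 = (59 - 7^2)/2 = 10/2 = 5, a_4 = floor((7 + 7)/5) = 2.
  m_5 = 5*2 - 7 = 3, d_5 = (59 - 3^2)/5 = 50/5 = 10, a_5 = floor((7 + 3)/10) = 1.
  m_6 = 10*1 - 3 = 7, d_6 = (59 - 7^2)/10 = 10/10 = 1, a_6 = floor((7 + 7)/1) = 14.
  m_7 = 1*14 - 7 = 7, d_7 = (59 - 7^2)/1 = 10/1 = 10: (m_7, d_7) = (m_1, d_1) = (7, 10), so from here the quotients repeat a_1, ..., a_6; the period length is 6.
So sqrt(59) = [7; (1, 2, 7, 2, 1, 14)] with period length k = 6.
k is even, so the fundamental solution of x^2 - 59y^2 = 1 is (p_{k-1}, q_{k-1}) = (p_5, q_5); compute convergents through index 5.
Convergents (p_i = a_i*p_{i-1} + p_{i-2}, q_i = a_i*q_{i-1} + q_{i-2} with p_{-2}=0, p_{-1}=1, q_{-2}=1, q_{-1}=0):
  i=0: a_0=7, p_0 = 7*1 + 0 = 7, q_0 = 7*0 + 1 = 1.
  i=1: a_1=1, p_1 = 1*7 + 1 = 8, q_1 = 1*1 + 0 = 1.
  i=2: a_2=2, p_2 = 2*8 + 7 = 23, q_2 = 2*1 + 1 = 3.
  i=3: a_3=7, p_3 = 7*23 + 8 = 169, q_3 = 7*3 + 1 = 22.
  i=4: a_4=2, p_4 = 2*169 + 23 = 361, q_4 = 2*22 + 3 = 47.
  i=5: a_5=1, p_5 = 1*361 + 169 = 530, q_5 = 1*47 + 22 = 69.
Check: 530^2 - 59*69^2 = 280900 - 280899 = 1, so (x, y) = (530, 69) solves the equation, and by the theorem it is the least positive solution.

(x, y) = (530, 69)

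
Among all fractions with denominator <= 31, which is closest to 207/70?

68/23

Expand x = 207/70 as a continued fraction with the Euclidean algorithm:
  207 = 2*70 + 67, so a_0 = 2.
  70 = 1*67 + 3, so a_1 = 1.
  67 = 22*3 + 1, so a_2 = 22.
  3 = 3*1 + 0, so a_3 = 3.
so x = [2; 1, 22, 3].
Convergents (p_i = a_i*p_{i-1} + p_{i-2}, q_i = a_i*q_{i-1} + q_{i-2} with p_{-2}=0, p_{-1}=1, q_{-2}=1, q_{-1}=0), until the denominator exceeds 31:
  i=0: a_0=2, p_0 = 2*1 + 0 = 2, q_0 = 2*0 + 1 = 1.
  i=1: a_1=1, p_1 = 1*2 + 1 = 3, q_1 = 1*1 + 0 = 1.
  i=2: a_2=22, p_2 = 22*3 + 2 = 68, q_2 = 22*1 + 1 = 23.
  i=3: a_3=3, p_3 = 3*68 + 3 = 207, q_3 = 3*23 + 1 = 70.
q_3 = 70 > 31, so the last convergent with denominator <= 31 is p_2/q_2 = 68/23.
The closest fraction with denominator <= 31 is either p_2/q_2 or the intermediate fraction (k*p_2 + p_1)/(k*q_2 + q_1) with the largest k >= 1 whose denominator stays <= 31; these approach x as k grows, and every other convergent or intermediate fraction in range is farther away.
Largest k: floor((31 - q_1)/q_2) = floor((31 - 1)/23) = 1.
That gives (1*68 + 3)/(1*23 + 1) = 71/24.
Compare the errors: |x - 68/23| = |207*23 - 68*70|/(70*23) = 1/1610, and |x - 71/24| = |207*24 - 71*70|/(70*24) = 2/1680.
Cross-multiplying, 1*1680 = 1680 < 3220 = 2*1610, so 1/1610 is smaller: the convergent 68/23 is closer to x than 71/24.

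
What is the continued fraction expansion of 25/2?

Run the Euclidean algorithm on 25 and 2; the successive quotients are the partial quotients a_0, a_1, ... (each step inverts the fractional part left over by the previous one):
  25 = 12*2 + 1, so a_0 = 12.
  2 = 2*1 + 0, so a_1 = 2.
The remainder reaches 0 after 2 divisions, so the expansion has 2 partial quotients, read off in order.

[12; 2]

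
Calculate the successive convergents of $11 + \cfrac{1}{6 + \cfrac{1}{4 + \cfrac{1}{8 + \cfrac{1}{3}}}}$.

11/1, 67/6, 279/25, 2299/206, 7176/643

Using the convergent recurrence p_i = a_i*p_{i-1} + p_{i-2}, q_i = a_i*q_{i-1} + q_{i-2} with p_{-2}=0, p_{-1}=1, q_{-2}=1, q_{-1}=0:
  i=0: a_0=11, p_0 = 11*1 + 0 = 11, q_0 = 11*0 + 1 = 1.
  i=1: a_1=6, p_1 = 6*11 + 1 = 67, q_1 = 6*1 + 0 = 6.
  i=2: a_2=4, p_2 = 4*67 + 11 = 279, q_2 = 4*6 + 1 = 25.
  i=3: a_3=8, p_3 = 8*279 + 67 = 2299, q_3 = 8*25 + 6 = 206.
  i=4: a_4=3, p_4 = 3*2299 + 279 = 7176, q_4 = 3*206 + 25 = 643.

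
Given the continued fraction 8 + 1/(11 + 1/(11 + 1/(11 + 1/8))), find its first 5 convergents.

Using the convergent recurrence p_i = a_i*p_{i-1} + p_{i-2}, q_i = a_i*q_{i-1} + q_{i-2} with p_{-2}=0, p_{-1}=1, q_{-2}=1, q_{-1}=0:
  i=0: a_0=8, p_0 = 8*1 + 0 = 8, q_0 = 8*0 + 1 = 1.
  i=1: a_1=11, p_1 = 11*8 + 1 = 89, q_1 = 11*1 + 0 = 11.
  i=2: a_2=11, p_2 = 11*89 + 8 = 987, q_2 = 11*11 + 1 = 122.
  i=3: a_3=11, p_3 = 11*987 + 89 = 10946, q_3 = 11*122 + 11 = 1353.
  i=4: a_4=8, p_4 = 8*10946 + 987 = 88555, q_4 = 8*1353 + 122 = 10946.

8/1, 89/11, 987/122, 10946/1353, 88555/10946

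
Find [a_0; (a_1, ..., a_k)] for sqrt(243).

[15; (1, 1, 2, 3, 15, 3, 2, 1, 1, 30)]

Write x_i = (sqrt(243) + m_i)/d_i with (m_0, d_0) = (0, 1). a_0 = floor(sqrt(243)) = 15, since 15^2 = 225 <= 243 < 256 = 16^2.
Iterate m_{i+1} = d_i*a_i - m_i, d_{i+1} = (243 - m_{i+1}^2)/d_i, a_{i+1} = floor((a_0 + m_{i+1})/d_{i+1}):
  m_1 = 1*15 - 0 = 15, d_1 = (243 - 15^2)/1 = 18/1 = 18, a_1 = floor((15 + 15)/18) = 1.
  m_2 = 18*1 - 15 = 3, d_2 = (243 - 3^2)/18 = 234/18 = 13, a_2 = floor((15 + 3)/13) = 1.
  m_3 = 13*1 - 3 = 10, d_3 = (243 - 10^2)/13 = 143/13 = 11, a_3 = floor((15 + 10)/11) = 2.
  m_4 = 11*2 - 10 = 12, d_4 = (243 - 12^2)/11 = 99/11 = 9, a_4 = floor((15 + 12)/9) = 3.
  m_5 = 9*3 - 12 = 15, d_5 = (243 - 15^2)/9 = 18/9 = 2, a_5 = floor((15 + 15)/2) = 15.
  m_6 = 2*15 - 15 = 15, d_6 = (243 - 15^2)/2 = 18/2 = 9, a_6 = floor((15 + 15)/9) = 3.
  m_7 = 9*3 - 15 = 12, d_7 = (243 - 12^2)/9 = 99/9 = 11, a_7 = floor((15 + 12)/11) = 2.
  m_8 = 11*2 - 12 = 10, d_8 = (243 - 10^2)/11 = 143/11 = 13, a_8 = floor((15 + 10)/13) = 1.
  m_9 = 13*1 - 10 = 3, d_9 = (243 - 3^2)/13 = 234/13 = 18, a_9 = floor((15 + 3)/18) = 1.
  m_10 = 18*1 - 3 = 15, d_10 = (243 - 15^2)/18 = 18/18 = 1, a_10 = floor((15 + 15)/1) = 30.
  m_11 = 1*30 - 15 = 15, d_11 = (243 - 15^2)/1 = 18/1 = 18: (m_11, d_11) = (m_1, d_1) = (15, 18), so from here the quotients repeat a_1, ..., a_10; the period length is 10.
Hence the expansion of sqrt(243) is a_0 = 15 followed by the repeating block 1, 1, 2, 3, 15, 3, 2, 1, 1, 30 (period 10).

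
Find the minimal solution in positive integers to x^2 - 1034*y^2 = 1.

First expand sqrt(1034) as a continued fraction. With x_i = (sqrt(1034) + m_i)/d_i and (m_0, d_0) = (0, 1): a_0 = floor(sqrt(1034)) = 32, since 32^2 = 1024 <= 1034 < 1089 = 33^2.
Iterate m_{i+1} = d_i*a_i - m_i, d_{i+1} = (1034 - m_{i+1}^2)/d_i, a_{i+1} = floor((a_0 + m_{i+1})/d_{i+1}):
  m_1 = 1*32 - 0 = 32, d_1 = (1034 - 32^2)/1 = 10/1 = 10, a_1 = floor((32 + 32)/10) = 6.
  m_2 = 10*6 - 32 = 28, d_2 = (1034 - 28^2)/10 = 250/10 = 25, a_2 = floor((32 + 28)/25) = 2.
  m_3 = 25*2 - 28 = 22, d_3 = (1034 - 22^2)/25 = 550/25 = 22, a_3 = floor((32 + 22)/22) = 2.
  m_4 = 22*2 - 22 = 22, d_4 = (1034 - 22^2)/22 = 550/22 = 25, a_4 = floor((32 + 22)/25) = 2.
  m_5 = 25*2 - 22 = 28, d_5 = (1034 - 28^2)/25 = 250/25 = 10, a_5 = floor((32 + 28)/10) = 6.
  m_6 = 10*6 - 28 = 32, d_6 = (1034 - 32^2)/10 = 10/10 = 1, a_6 = floor((32 + 32)/1) = 64.
  m_7 = 1*64 - 32 = 32, d_7 = (1034 - 32^2)/1 = 10/1 = 10: (m_7, d_7) = (m_1, d_1) = (32, 10), so from here the quotients repeat a_1, ..., a_6; the period length is 6.
So sqrt(1034) = [32; (6, 2, 2, 2, 6, 64)] with period length k = 6.
k is even, so the fundamental solution of x^2 - 1034y^2 = 1 is (p_{k-1}, q_{k-1}) = (p_5, q_5); compute convergents through index 5.
Convergents (p_i = a_i*p_{i-1} + p_{i-2}, q_i = a_i*q_{i-1} + q_{i-2} with p_{-2}=0, p_{-1}=1, q_{-2}=1, q_{-1}=0):
  i=0: a_0=32, p_0 = 32*1 + 0 = 32, q_0 = 32*0 + 1 = 1.
  i=1: a_1=6, p_1 = 6*32 + 1 = 193, q_1 = 6*1 + 0 = 6.
  i=2: a_2=2, p_2 = 2*193 + 32 = 418, q_2 = 2*6 + 1 = 13.
  i=3: a_3=2, p_3 = 2*418 + 193 = 1029, q_3 = 2*13 + 6 = 32.
  i=4: a_4=2, p_4 = 2*1029 + 418 = 2476, q_4 = 2*32 + 13 = 77.
  i=5: a_5=6, p_5 = 6*2476 + 1029 = 15885, q_5 = 6*77 + 32 = 494.
Check: 15885^2 - 1034*494^2 = 252333225 - 252333224 = 1, so (x, y) = (15885, 494) solves the equation, and by the theorem it is the least positive solution.

(x, y) = (15885, 494)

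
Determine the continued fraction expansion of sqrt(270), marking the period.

[16; (2, 3, 6, 3, 2, 32)]

Write x_i = (sqrt(270) + m_i)/d_i with (m_0, d_0) = (0, 1). a_0 = floor(sqrt(270)) = 16, since 16^2 = 256 <= 270 < 289 = 17^2.
Iterate m_{i+1} = d_i*a_i - m_i, d_{i+1} = (270 - m_{i+1}^2)/d_i, a_{i+1} = floor((a_0 + m_{i+1})/d_{i+1}):
  m_1 = 1*16 - 0 = 16, d_1 = (270 - 16^2)/1 = 14/1 = 14, a_1 = floor((16 + 16)/14) = 2.
  m_2 = 14*2 - 16 = 12, d_2 = (270 - 12^2)/14 = 126/14 = 9, a_2 = floor((16 + 12)/9) = 3.
  m_3 = 9*3 - 12 = 15, d_3 = (270 - 15^2)/9 = 45/9 = 5, a_3 = floor((16 + 15)/5) = 6.
  m_4 = 5*6 - 15 = 15, d_4 = (270 - 15^2)/5 = 45/5 = 9, a_4 = floor((16 + 15)/9) = 3.
  m_5 = 9*3 - 15 = 12, d_5 = (270 - 12^2)/9 = 126/9 = 14, a_5 = floor((16 + 12)/14) = 2.
  m_6 = 14*2 - 12 = 16, d_6 = (270 - 16^2)/14 = 14/14 = 1, a_6 = floor((16 + 16)/1) = 32.
  m_7 = 1*32 - 16 = 16, d_7 = (270 - 16^2)/1 = 14/1 = 14: (m_7, d_7) = (m_1, d_1) = (16, 14), so from here the quotients repeat a_1, ..., a_6; the period length is 6.
Hence the expansion of sqrt(270) is a_0 = 16 followed by the repeating block 2, 3, 6, 3, 2, 32 (period 6).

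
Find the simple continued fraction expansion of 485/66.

[7; 2, 1, 6, 1, 2]

Run the Euclidean algorithm on 485 and 66; the successive quotients are the partial quotients a_0, a_1, ... (each step inverts the fractional part left over by the previous one):
  485 = 7*66 + 23, so a_0 = 7.
  66 = 2*23 + 20, so a_1 = 2.
  23 = 1*20 + 3, so a_2 = 1.
  20 = 6*3 + 2, so a_3 = 6.
  3 = 1*2 + 1, so a_4 = 1.
  2 = 2*1 + 0, so a_5 = 2.
The remainder reaches 0 after 6 divisions, so the expansion has 6 partial quotients, read off in order.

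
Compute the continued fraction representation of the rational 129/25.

[5; 6, 4]

Run the Euclidean algorithm on 129 and 25; the successive quotients are the partial quotients a_0, a_1, ... (each step inverts the fractional part left over by the previous one):
  129 = 5*25 + 4, so a_0 = 5.
  25 = 6*4 + 1, so a_1 = 6.
  4 = 4*1 + 0, so a_2 = 4.
The remainder reaches 0 after 3 divisions, so the expansion has 3 partial quotients, read off in order.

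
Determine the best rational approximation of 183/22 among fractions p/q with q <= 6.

25/3

Expand x = 183/22 as a continued fraction with the Euclidean algorithm:
  183 = 8*22 + 7, so a_0 = 8.
  22 = 3*7 + 1, so a_1 = 3.
  7 = 7*1 + 0, so a_2 = 7.
so x = [8; 3, 7].
Convergents (p_i = a_i*p_{i-1} + p_{i-2}, q_i = a_i*q_{i-1} + q_{i-2} with p_{-2}=0, p_{-1}=1, q_{-2}=1, q_{-1}=0), until the denominator exceeds 6:
  i=0: a_0=8, p_0 = 8*1 + 0 = 8, q_0 = 8*0 + 1 = 1.
  i=1: a_1=3, p_1 = 3*8 + 1 = 25, q_1 = 3*1 + 0 = 3.
  i=2: a_2=7, p_2 = 7*25 + 8 = 183, q_2 = 7*3 + 1 = 22.
q_2 = 22 > 6, so the last convergent with denominator <= 6 is p_1/q_1 = 25/3.
The closest fraction with denominator <= 6 is either p_1/q_1 or the intermediate fraction (k*p_1 + p_0)/(k*q_1 + q_0) with the largest k >= 1 whose denominator stays <= 6; these approach x as k grows, and every other convergent or intermediate fraction in range is farther away.
Largest k: floor((6 - q_0)/q_1) = floor((6 - 1)/3) = 1.
That gives (1*25 + 8)/(1*3 + 1) = 33/4.
Compare the errors: |x - 25/3| = |183*3 - 25*22|/(22*3) = 1/66, and |x - 33/4| = |183*4 - 33*22|/(22*4) = 6/88.
Cross-multiplying, 1*88 = 88 < 396 = 6*66, so 1/66 is smaller: the convergent 25/3 is closer to x than 33/4.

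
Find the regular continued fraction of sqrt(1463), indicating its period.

Write x_i = (sqrt(1463) + m_i)/d_i with (m_0, d_0) = (0, 1). a_0 = floor(sqrt(1463)) = 38, since 38^2 = 1444 <= 1463 < 1521 = 39^2.
Iterate m_{i+1} = d_i*a_i - m_i, d_{i+1} = (1463 - m_{i+1}^2)/d_i, a_{i+1} = floor((a_0 + m_{i+1})/d_{i+1}):
  m_1 = 1*38 - 0 = 38, d_1 = (1463 - 38^2)/1 = 19/1 = 19, a_1 = floor((38 + 38)/19) = 4.
  m_2 = 19*4 - 38 = 38, d_2 = (1463 - 38^2)/19 = 19/19 = 1, a_2 = floor((38 + 38)/1) = 76.
  m_3 = 1*76 - 38 = 38, d_3 = (1463 - 38^2)/1 = 19/1 = 19: (m_3, d_3) = (m_1, d_1) = (38, 19), so from here the quotients repeat a_1, a_2; the period length is 2.
Hence the expansion of sqrt(1463) is a_0 = 38 followed by the repeating block 4, 76 (period 2).

[38; (4, 76)]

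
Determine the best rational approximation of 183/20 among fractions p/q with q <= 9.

Expand x = 183/20 as a continued fraction with the Euclidean algorithm:
  183 = 9*20 + 3, so a_0 = 9.
  20 = 6*3 + 2, so a_1 = 6.
  3 = 1*2 + 1, so a_2 = 1.
  2 = 2*1 + 0, so a_3 = 2.
so x = [9; 6, 1, 2].
Convergents (p_i = a_i*p_{i-1} + p_{i-2}, q_i = a_i*q_{i-1} + q_{i-2} with p_{-2}=0, p_{-1}=1, q_{-2}=1, q_{-1}=0), until the denominator exceeds 9:
  i=0: a_0=9, p_0 = 9*1 + 0 = 9, q_0 = 9*0 + 1 = 1.
  i=1: a_1=6, p_1 = 6*9 + 1 = 55, q_1 = 6*1 + 0 = 6.
  i=2: a_2=1, p_2 = 1*55 + 9 = 64, q_2 = 1*6 + 1 = 7.
  i=3: a_3=2, p_3 = 2*64 + 55 = 183, q_3 = 2*7 + 6 = 20.
q_3 = 20 > 9, so the last convergent with denominator <= 9 is p_2/q_2 = 64/7.
The closest fraction with denominator <= 9 is either p_2/q_2 or the intermediate fraction (k*p_2 + p_1)/(k*q_2 + q_1) with the largest k >= 1 whose denominator stays <= 9; these approach x as k grows, and every other convergent or intermediate fraction in range is farther away.
Largest k: floor((9 - q_1)/q_2) = floor((9 - 6)/7) = 0.
Since k = 0, no intermediate fraction beyond p_2/q_2 has denominator <= 9, so the convergent 64/7 is the closest (its error is |183*7 - 64*20|/(20*7) = 1/140).

64/7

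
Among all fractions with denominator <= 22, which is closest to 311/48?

Expand x = 311/48 as a continued fraction with the Euclidean algorithm:
  311 = 6*48 + 23, so a_0 = 6.
  48 = 2*23 + 2, so a_1 = 2.
  23 = 11*2 + 1, so a_2 = 11.
  2 = 2*1 + 0, so a_3 = 2.
so x = [6; 2, 11, 2].
Convergents (p_i = a_i*p_{i-1} + p_{i-2}, q_i = a_i*q_{i-1} + q_{i-2} with p_{-2}=0, p_{-1}=1, q_{-2}=1, q_{-1}=0), until the denominator exceeds 22:
  i=0: a_0=6, p_0 = 6*1 + 0 = 6, q_0 = 6*0 + 1 = 1.
  i=1: a_1=2, p_1 = 2*6 + 1 = 13, q_1 = 2*1 + 0 = 2.
  i=2: a_2=11, p_2 = 11*13 + 6 = 149, q_2 = 11*2 + 1 = 23.
q_2 = 23 > 22, so the last convergent with denominator <= 22 is p_1/q_1 = 13/2.
The closest fraction with denominator <= 22 is either p_1/q_1 or the intermediate fraction (k*p_1 + p_0)/(k*q_1 + q_0) with the largest k >= 1 whose denominator stays <= 22; these approach x as k grows, and every other convergent or intermediate fraction in range is farther away.
Largest k: floor((22 - q_0)/q_1) = floor((22 - 1)/2) = 10.
That gives (10*13 + 6)/(10*2 + 1) = 136/21.
Compare the errors: |x - 13/2| = |311*2 - 13*48|/(48*2) = 2/96, and |x - 136/21| = |311*21 - 136*48|/(48*21) = 3/1008.
Cross-multiplying, 3*96 = 288 < 2016 = 2*1008, so 3/1008 is smaller: the intermediate fraction 136/21 is closer to x than 13/2.

136/21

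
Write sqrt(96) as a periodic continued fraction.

[9; (1, 3, 1, 18)]

Write x_i = (sqrt(96) + m_i)/d_i with (m_0, d_0) = (0, 1). a_0 = floor(sqrt(96)) = 9, since 9^2 = 81 <= 96 < 100 = 10^2.
Iterate m_{i+1} = d_i*a_i - m_i, d_{i+1} = (96 - m_{i+1}^2)/d_i, a_{i+1} = floor((a_0 + m_{i+1})/d_{i+1}):
  m_1 = 1*9 - 0 = 9, d_1 = (96 - 9^2)/1 = 15/1 = 15, a_1 = floor((9 + 9)/15) = 1.
  m_2 = 15*1 - 9 = 6, d_2 = (96 - 6^2)/15 = 60/15 = 4, a_2 = floor((9 + 6)/4) = 3.
  m_3 = 4*3 - 6 = 6, d_3 = (96 - 6^2)/4 = 60/4 = 15, a_3 = floor((9 + 6)/15) = 1.
  m_4 = 15*1 - 6 = 9, d_4 = (96 - 9^2)/15 = 15/15 = 1, a_4 = floor((9 + 9)/1) = 18.
  m_5 = 1*18 - 9 = 9, d_5 = (96 - 9^2)/1 = 15/1 = 15: (m_5, d_5) = (m_1, d_1) = (9, 15), so from here the quotients repeat a_1, ..., a_4; the period length is 4.
Hence the expansion of sqrt(96) is a_0 = 9 followed by the repeating block 1, 3, 1, 18 (period 4).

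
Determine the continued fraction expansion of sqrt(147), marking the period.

Write x_i = (sqrt(147) + m_i)/d_i with (m_0, d_0) = (0, 1). a_0 = floor(sqrt(147)) = 12, since 12^2 = 144 <= 147 < 169 = 13^2.
Iterate m_{i+1} = d_i*a_i - m_i, d_{i+1} = (147 - m_{i+1}^2)/d_i, a_{i+1} = floor((a_0 + m_{i+1})/d_{i+1}):
  m_1 = 1*12 - 0 = 12, d_1 = (147 - 12^2)/1 = 3/1 = 3, a_1 = floor((12 + 12)/3) = 8.
  m_2 = 3*8 - 12 = 12, d_2 = (147 - 12^2)/3 = 3/3 = 1, a_2 = floor((12 + 12)/1) = 24.
  m_3 = 1*24 - 12 = 12, d_3 = (147 - 12^2)/1 = 3/1 = 3: (m_3, d_3) = (m_1, d_1) = (12, 3), so from here the quotients repeat a_1, a_2; the period length is 2.
Hence the expansion of sqrt(147) is a_0 = 12 followed by the repeating block 8, 24 (period 2).

[12; (8, 24)]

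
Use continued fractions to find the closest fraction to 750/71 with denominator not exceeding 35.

Expand x = 750/71 as a continued fraction with the Euclidean algorithm:
  750 = 10*71 + 40, so a_0 = 10.
  71 = 1*40 + 31, so a_1 = 1.
  40 = 1*31 + 9, so a_2 = 1.
  31 = 3*9 + 4, so a_3 = 3.
  9 = 2*4 + 1, so a_4 = 2.
  4 = 4*1 + 0, so a_5 = 4.
so x = [10; 1, 1, 3, 2, 4].
Convergents (p_i = a_i*p_{i-1} + p_{i-2}, q_i = a_i*q_{i-1} + q_{i-2} with p_{-2}=0, p_{-1}=1, q_{-2}=1, q_{-1}=0), until the denominator exceeds 35:
  i=0: a_0=10, p_0 = 10*1 + 0 = 10, q_0 = 10*0 + 1 = 1.
  i=1: a_1=1, p_1 = 1*10 + 1 = 11, q_1 = 1*1 + 0 = 1.
  i=2: a_2=1, p_2 = 1*11 + 10 = 21, q_2 = 1*1 + 1 = 2.
  i=3: a_3=3, p_3 = 3*21 + 11 = 74, q_3 = 3*2 + 1 = 7.
  i=4: a_4=2, p_4 = 2*74 + 21 = 169, q_4 = 2*7 + 2 = 16.
  i=5: a_5=4, p_5 = 4*169 + 74 = 750, q_5 = 4*16 + 7 = 71.
q_5 = 71 > 35, so the last convergent with denominator <= 35 is p_4/q_4 = 169/16.
The closest fraction with denominator <= 35 is either p_4/q_4 or the intermediate fraction (k*p_4 + p_3)/(k*q_4 + q_3) with the largest k >= 1 whose denominator stays <= 35; these approach x as k grows, and every other convergent or intermediate fraction in range is farther away.
Largest k: floor((35 - q_3)/q_4) = floor((35 - 7)/16) = 1.
That gives (1*169 + 74)/(1*16 + 7) = 243/23.
Compare the errors: |x - 169/16| = |750*16 - 169*71|/(71*16) = 1/1136, and |x - 243/23| = |750*23 - 243*71|/(71*23) = 3/1633.
Cross-multiplying, 1*1633 = 1633 < 3408 = 3*1136, so 1/1136 is smaller: the convergent 169/16 is closer to x than 243/23.

169/16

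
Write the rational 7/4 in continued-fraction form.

Run the Euclidean algorithm on 7 and 4; the successive quotients are the partial quotients a_0, a_1, ... (each step inverts the fractional part left over by the previous one):
  7 = 1*4 + 3, so a_0 = 1.
  4 = 1*3 + 1, so a_1 = 1.
  3 = 3*1 + 0, so a_2 = 3.
The remainder reaches 0 after 3 divisions, so the expansion has 3 partial quotients, read off in order.

[1; 1, 3]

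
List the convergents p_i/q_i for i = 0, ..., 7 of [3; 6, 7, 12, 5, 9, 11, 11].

3/1, 19/6, 136/43, 1651/522, 8391/2653, 77170/24399, 857261/271042, 9507041/3005861

Using the convergent recurrence p_i = a_i*p_{i-1} + p_{i-2}, q_i = a_i*q_{i-1} + q_{i-2} with p_{-2}=0, p_{-1}=1, q_{-2}=1, q_{-1}=0:
  i=0: a_0=3, p_0 = 3*1 + 0 = 3, q_0 = 3*0 + 1 = 1.
  i=1: a_1=6, p_1 = 6*3 + 1 = 19, q_1 = 6*1 + 0 = 6.
  i=2: a_2=7, p_2 = 7*19 + 3 = 136, q_2 = 7*6 + 1 = 43.
  i=3: a_3=12, p_3 = 12*136 + 19 = 1651, q_3 = 12*43 + 6 = 522.
  i=4: a_4=5, p_4 = 5*1651 + 136 = 8391, q_4 = 5*522 + 43 = 2653.
  i=5: a_5=9, p_5 = 9*8391 + 1651 = 77170, q_5 = 9*2653 + 522 = 24399.
  i=6: a_6=11, p_6 = 11*77170 + 8391 = 857261, q_6 = 11*24399 + 2653 = 271042.
  i=7: a_7=11, p_7 = 11*857261 + 77170 = 9507041, q_7 = 11*271042 + 24399 = 3005861.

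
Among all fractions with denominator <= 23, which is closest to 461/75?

123/20

Expand x = 461/75 as a continued fraction with the Euclidean algorithm:
  461 = 6*75 + 11, so a_0 = 6.
  75 = 6*11 + 9, so a_1 = 6.
  11 = 1*9 + 2, so a_2 = 1.
  9 = 4*2 + 1, so a_3 = 4.
  2 = 2*1 + 0, so a_4 = 2.
so x = [6; 6, 1, 4, 2].
Convergents (p_i = a_i*p_{i-1} + p_{i-2}, q_i = a_i*q_{i-1} + q_{i-2} with p_{-2}=0, p_{-1}=1, q_{-2}=1, q_{-1}=0), until the denominator exceeds 23:
  i=0: a_0=6, p_0 = 6*1 + 0 = 6, q_0 = 6*0 + 1 = 1.
  i=1: a_1=6, p_1 = 6*6 + 1 = 37, q_1 = 6*1 + 0 = 6.
  i=2: a_2=1, p_2 = 1*37 + 6 = 43, q_2 = 1*6 + 1 = 7.
  i=3: a_3=4, p_3 = 4*43 + 37 = 209, q_3 = 4*7 + 6 = 34.
q_3 = 34 > 23, so the last convergent with denominator <= 23 is p_2/q_2 = 43/7.
The closest fraction with denominator <= 23 is either p_2/q_2 or the intermediate fraction (k*p_2 + p_1)/(k*q_2 + q_1) with the largest k >= 1 whose denominator stays <= 23; these approach x as k grows, and every other convergent or intermediate fraction in range is farther away.
Largest k: floor((23 - q_1)/q_2) = floor((23 - 6)/7) = 2.
That gives (2*43 + 37)/(2*7 + 6) = 123/20.
Compare the errors: |x - 43/7| = |461*7 - 43*75|/(75*7) = 2/525, and |x - 123/20| = |461*20 - 123*75|/(75*20) = 5/1500.
Cross-multiplying, 5*525 = 2625 < 3000 = 2*1500, so 5/1500 is smaller: the intermediate fraction 123/20 is closer to x than 43/7.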